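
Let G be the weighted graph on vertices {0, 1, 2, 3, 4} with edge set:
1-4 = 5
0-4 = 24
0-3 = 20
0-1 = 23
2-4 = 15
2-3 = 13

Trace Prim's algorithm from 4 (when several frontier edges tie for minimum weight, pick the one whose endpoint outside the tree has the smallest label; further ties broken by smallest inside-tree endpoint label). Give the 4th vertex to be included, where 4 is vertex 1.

3

Prim's algorithm from 4:
Step 1: frontier [1-4 5, 2-4 15, 0-4 24] → take 1-4 (5); add 1.
Step 2: frontier [0-1 23, 2-4 15, 0-4 24] → take 2-4 (15); add 2.
Step 3: frontier [0-1 23, 2-3 13, 0-4 24] → take 2-3 (13); add 3.
Step 4: frontier [0-1 23, 0-3 20, 0-4 24] → take 0-3 (20); add 0.
Vertex order: 4, 1, 2, 3, 0. The 4th vertex is 3.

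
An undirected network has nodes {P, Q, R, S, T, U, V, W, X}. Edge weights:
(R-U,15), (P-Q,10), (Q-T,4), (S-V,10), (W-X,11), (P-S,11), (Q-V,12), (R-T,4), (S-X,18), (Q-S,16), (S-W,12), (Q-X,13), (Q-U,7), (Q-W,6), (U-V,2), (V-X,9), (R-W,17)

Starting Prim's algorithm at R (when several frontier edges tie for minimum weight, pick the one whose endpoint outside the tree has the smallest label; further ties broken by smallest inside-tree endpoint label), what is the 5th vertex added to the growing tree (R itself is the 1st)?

U

Prim, starting at R.
Step 1: cheapest edge leaving the tree is R-T (4); add T.
Step 2: cheapest edge leaving the tree is Q-T (4); add Q.
Step 3: cheapest edge leaving the tree is Q-W (6); add W.
Step 4: cheapest edge leaving the tree is Q-U (7); add U.
Step 5: cheapest edge leaving the tree is U-V (2); add V.
Step 6: cheapest edge leaving the tree is V-X (9); add X.
Step 7: cheapest edge leaving the tree is P-Q (10); add P.
Step 8: cheapest edge leaving the tree is S-V (10); add S.
Vertex order: R, T, Q, W, U, V, X, P, S. The 5th vertex is U.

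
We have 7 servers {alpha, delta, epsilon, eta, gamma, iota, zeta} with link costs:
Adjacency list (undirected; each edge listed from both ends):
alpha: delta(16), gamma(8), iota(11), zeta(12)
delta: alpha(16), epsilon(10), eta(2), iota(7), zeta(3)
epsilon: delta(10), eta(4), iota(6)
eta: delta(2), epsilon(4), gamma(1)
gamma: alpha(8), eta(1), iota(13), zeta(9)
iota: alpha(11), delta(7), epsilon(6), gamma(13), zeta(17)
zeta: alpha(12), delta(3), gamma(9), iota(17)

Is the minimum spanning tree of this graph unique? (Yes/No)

Yes

Kruskal's algorithm — process edges by increasing weight (ties by edge label):
eta–gamma (1): add — endpoints in different components.
delta–eta (2): add — endpoints in different components.
delta–zeta (3): add — endpoints in different components.
epsilon–eta (4): add — endpoints in different components.
epsilon–iota (6): add — endpoints in different components.
delta–iota (7): skip — iota and delta already connected.
alpha–gamma (8): add — endpoints in different components.
Every non-tree edge has weight strictly greater than the heaviest edge on the tree path between its endpoints, so the MST is unique.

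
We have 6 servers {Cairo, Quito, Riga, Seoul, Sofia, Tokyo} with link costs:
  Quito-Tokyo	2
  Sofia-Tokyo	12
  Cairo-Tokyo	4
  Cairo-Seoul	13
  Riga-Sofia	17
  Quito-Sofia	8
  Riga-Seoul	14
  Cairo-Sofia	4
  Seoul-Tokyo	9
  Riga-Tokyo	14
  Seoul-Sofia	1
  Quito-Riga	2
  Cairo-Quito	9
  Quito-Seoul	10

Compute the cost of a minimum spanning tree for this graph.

Prim, starting at Tokyo.
Step 1: frontier [Quito-Tokyo 2, Cairo-Tokyo 4, Seoul-Tokyo 9, Sofia-Tokyo 12, Riga-Tokyo 14] → take Quito-Tokyo (2); add Quito.
Step 2: frontier [Quito-Riga 2, Quito-Sofia 8, Cairo-Quito 9, Quito-Seoul 10, Cairo-Tokyo 4, Seoul-Tokyo 9, Sofia-Tokyo 12, Riga-Tokyo 14] → take Quito-Riga (2); add Riga.
Step 3: frontier [Quito-Sofia 8, Cairo-Quito 9, Quito-Seoul 10, Riga-Seoul 14, Riga-Sofia 17, Cairo-Tokyo 4, Seoul-Tokyo 9, Sofia-Tokyo 12] → take Cairo-Tokyo (4); add Cairo.
Step 4: frontier [Cairo-Sofia 4, Cairo-Seoul 13, Quito-Sofia 8, Quito-Seoul 10, Riga-Seoul 14, Riga-Sofia 17, Seoul-Tokyo 9, Sofia-Tokyo 12] → take Cairo-Sofia (4); add Sofia.
Step 5: frontier [Cairo-Seoul 13, Quito-Seoul 10, Riga-Seoul 14, Seoul-Sofia 1, Seoul-Tokyo 9] → take Seoul-Sofia (1); add Seoul.
MST edges: Quito-Tokyo, Quito-Riga, Cairo-Tokyo, Cairo-Sofia, Seoul-Sofia; total weight 2+2+4+4+1 = 13.

13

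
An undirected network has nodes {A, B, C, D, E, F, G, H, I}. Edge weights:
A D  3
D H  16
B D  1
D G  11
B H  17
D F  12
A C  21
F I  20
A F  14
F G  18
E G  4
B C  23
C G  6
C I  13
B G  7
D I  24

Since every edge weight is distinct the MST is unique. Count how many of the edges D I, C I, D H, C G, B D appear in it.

4

Kruskal's algorithm — process edges by increasing weight (ties by edge label):
B D (1): add — endpoints in different components.
A D (3): add — endpoints in different components.
E G (4): add — endpoints in different components.
C G (6): add — endpoints in different components.
B G (7): add — endpoints in different components.
D G (11): skip — D and G already connected.
D F (12): add — endpoints in different components.
C I (13): add — endpoints in different components.
A F (14): skip — A and F already connected.
D H (16): add — endpoints in different components.
MST edge set: {B D, A D, E G, C G, B G, D F, C I, D H}.
Of the listed edges, {C I, D H, C G, B D} are in the MST → 4.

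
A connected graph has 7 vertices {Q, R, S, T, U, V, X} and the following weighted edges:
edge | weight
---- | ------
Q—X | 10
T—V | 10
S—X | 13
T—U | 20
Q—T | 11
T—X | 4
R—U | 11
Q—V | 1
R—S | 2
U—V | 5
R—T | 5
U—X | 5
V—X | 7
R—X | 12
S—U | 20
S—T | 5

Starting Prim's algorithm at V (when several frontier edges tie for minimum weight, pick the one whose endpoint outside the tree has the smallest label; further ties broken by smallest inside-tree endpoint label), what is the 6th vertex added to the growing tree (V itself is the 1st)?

R

Prim's algorithm from V:
Step 1: cheapest edge leaving the tree is Q—V (1); add Q.
Step 2: cheapest edge leaving the tree is U—V (5); add U.
Step 3: cheapest edge leaving the tree is U—X (5); add X.
Step 4: cheapest edge leaving the tree is T—X (4); add T.
Step 5: cheapest edge leaving the tree is R—T (5); add R.
Step 6: cheapest edge leaving the tree is R—S (2); add S.
Vertex order: V, Q, U, X, T, R, S. The 6th vertex is R.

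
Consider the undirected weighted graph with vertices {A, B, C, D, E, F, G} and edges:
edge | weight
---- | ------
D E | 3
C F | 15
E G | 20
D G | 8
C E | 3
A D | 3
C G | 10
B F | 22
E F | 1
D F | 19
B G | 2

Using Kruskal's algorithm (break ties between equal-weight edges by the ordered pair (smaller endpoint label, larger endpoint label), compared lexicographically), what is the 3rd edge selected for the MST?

A-D

Kruskal's algorithm — process edges by increasing weight (ties by edge label):
E F (1): add. Components now {A} {B} {C} {D} {E,F} {G}
B G (2): add. Components now {A} {B,G} {C} {D} {E,F}
A D (3): add. Components now {A,D} {B,G} {C} {E,F}
C E (3): add. Components now {A,D} {B,G} {C,E,F}
D E (3): add. Components now {A,C,D,E,F} {B,G}
D G (8): add. Components now {A,B,C,D,E,F,G}
The 3rd edge added is A D.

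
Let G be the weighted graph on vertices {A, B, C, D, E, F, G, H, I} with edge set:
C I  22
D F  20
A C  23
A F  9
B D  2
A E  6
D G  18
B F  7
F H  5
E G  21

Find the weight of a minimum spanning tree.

92

Sort edges by weight, then run Kruskal:
B D (2): add — endpoints in different components.
F H (5): add — endpoints in different components.
A E (6): add — endpoints in different components.
B F (7): add — endpoints in different components.
A F (9): add — endpoints in different components.
D G (18): add — endpoints in different components.
D F (20): skip — D and F already connected.
E G (21): skip — E and G already connected.
C I (22): add — endpoints in different components.
A C (23): add — endpoints in different components.
MST edges: B D, F H, A E, B F, A F, D G, C I, A C; total weight 2+5+6+7+9+18+22+23 = 92.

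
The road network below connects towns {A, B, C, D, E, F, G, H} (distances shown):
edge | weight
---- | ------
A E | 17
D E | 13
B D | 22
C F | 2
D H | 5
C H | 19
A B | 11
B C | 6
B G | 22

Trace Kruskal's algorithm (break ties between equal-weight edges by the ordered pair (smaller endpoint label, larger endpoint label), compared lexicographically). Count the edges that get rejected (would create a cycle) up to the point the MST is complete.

2

Kruskal's algorithm — process edges by increasing weight (ties by edge label):
C F (2): add — endpoints in different components.
D H (5): add — endpoints in different components.
B C (6): add — endpoints in different components.
A B (11): add — endpoints in different components.
D E (13): add — endpoints in different components.
A E (17): add — endpoints in different components.
C H (19): skip — C and H already connected.
B D (22): skip — B and D already connected.
B G (22): add — endpoints in different components.
Edges rejected before the tree was complete: 2.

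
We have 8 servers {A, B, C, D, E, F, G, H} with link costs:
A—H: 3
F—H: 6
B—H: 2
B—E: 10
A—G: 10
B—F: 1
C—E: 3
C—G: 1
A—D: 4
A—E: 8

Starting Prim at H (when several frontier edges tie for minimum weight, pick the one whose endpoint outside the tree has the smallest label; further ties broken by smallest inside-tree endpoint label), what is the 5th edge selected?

Grow the tree from H using Prim:
Step 1: cheapest edge leaving the tree is B—H (2); add B.
Step 2: cheapest edge leaving the tree is B—F (1); add F.
Step 3: cheapest edge leaving the tree is A—H (3); add A.
Step 4: cheapest edge leaving the tree is A—D (4); add D.
Step 5: cheapest edge leaving the tree is A—E (8); add E.
Step 6: cheapest edge leaving the tree is C—E (3); add C.
Step 7: cheapest edge leaving the tree is C—G (1); add G.
The 5th edge added is A—E.

A-E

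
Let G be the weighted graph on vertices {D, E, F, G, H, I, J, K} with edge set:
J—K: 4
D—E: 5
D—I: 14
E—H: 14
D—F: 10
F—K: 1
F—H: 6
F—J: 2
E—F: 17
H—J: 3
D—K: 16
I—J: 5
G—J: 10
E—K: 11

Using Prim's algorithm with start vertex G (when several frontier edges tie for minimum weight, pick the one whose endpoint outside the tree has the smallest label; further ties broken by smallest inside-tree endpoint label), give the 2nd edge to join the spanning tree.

Grow the tree from G using Prim:
Step 1: cheapest edge leaving the tree is G—J (10); add J.
Step 2: cheapest edge leaving the tree is F—J (2); add F.
Step 3: cheapest edge leaving the tree is F—K (1); add K.
Step 4: cheapest edge leaving the tree is H—J (3); add H.
Step 5: cheapest edge leaving the tree is I—J (5); add I.
Step 6: cheapest edge leaving the tree is D—F (10); add D.
Step 7: cheapest edge leaving the tree is D—E (5); add E.
The 2nd edge added is F—J.

F-J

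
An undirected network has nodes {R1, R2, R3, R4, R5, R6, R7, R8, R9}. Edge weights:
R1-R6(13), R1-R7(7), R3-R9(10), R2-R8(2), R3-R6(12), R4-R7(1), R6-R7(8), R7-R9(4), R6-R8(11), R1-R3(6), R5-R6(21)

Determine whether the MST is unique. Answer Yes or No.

Yes

Kruskal's algorithm — process edges by increasing weight (ties by edge label):
R4-R7 (1): add — endpoints in different components.
R2-R8 (2): add — endpoints in different components.
R7-R9 (4): add — endpoints in different components.
R1-R3 (6): add — endpoints in different components.
R1-R7 (7): add — endpoints in different components.
R6-R7 (8): add — endpoints in different components.
R3-R9 (10): skip — R9 and R3 already connected.
R6-R8 (11): add — endpoints in different components.
R3-R6 (12): skip — R6 and R3 already connected.
R1-R6 (13): skip — R6 and R1 already connected.
R5-R6 (21): add — endpoints in different components.
Every non-tree edge has weight strictly greater than the heaviest edge on the tree path between its endpoints, so the MST is unique.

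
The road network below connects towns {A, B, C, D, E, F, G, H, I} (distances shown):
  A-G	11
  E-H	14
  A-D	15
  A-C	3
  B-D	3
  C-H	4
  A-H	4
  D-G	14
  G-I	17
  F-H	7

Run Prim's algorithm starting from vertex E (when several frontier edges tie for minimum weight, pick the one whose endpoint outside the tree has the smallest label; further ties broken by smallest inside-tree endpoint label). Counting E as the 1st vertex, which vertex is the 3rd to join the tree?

A

Prim, starting at E.
Step 1: cheapest edge leaving the tree is E-H (14); add H.
Step 2: cheapest edge leaving the tree is A-H (4); add A.
Step 3: cheapest edge leaving the tree is A-C (3); add C.
Step 4: cheapest edge leaving the tree is F-H (7); add F.
Step 5: cheapest edge leaving the tree is A-G (11); add G.
Step 6: cheapest edge leaving the tree is D-G (14); add D.
Step 7: cheapest edge leaving the tree is B-D (3); add B.
Step 8: cheapest edge leaving the tree is G-I (17); add I.
Vertex order: E, H, A, C, F, G, D, B, I. The 3rd vertex is A.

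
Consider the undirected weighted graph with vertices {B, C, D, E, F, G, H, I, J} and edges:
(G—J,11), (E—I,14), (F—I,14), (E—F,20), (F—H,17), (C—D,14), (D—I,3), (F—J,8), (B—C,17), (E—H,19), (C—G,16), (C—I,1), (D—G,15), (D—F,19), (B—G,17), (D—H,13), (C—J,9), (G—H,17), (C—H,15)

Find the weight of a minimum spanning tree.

Sort edges by weight, then run Kruskal:
C—I (1): add — endpoints in different components.
D—I (3): add — endpoints in different components.
F—J (8): add — endpoints in different components.
C—J (9): add — endpoints in different components.
G—J (11): add — endpoints in different components.
D—H (13): add — endpoints in different components.
C—D (14): skip — C and D already connected.
E—I (14): add — endpoints in different components.
F—I (14): skip — F and I already connected.
C—H (15): skip — C and H already connected.
D—G (15): skip — D and G already connected.
C—G (16): skip — C and G already connected.
B—C (17): add — endpoints in different components.
MST edges: C—I, D—I, F—J, C—J, G—J, D—H, E—I, B—C; total weight 1+3+8+9+11+13+14+17 = 76.

76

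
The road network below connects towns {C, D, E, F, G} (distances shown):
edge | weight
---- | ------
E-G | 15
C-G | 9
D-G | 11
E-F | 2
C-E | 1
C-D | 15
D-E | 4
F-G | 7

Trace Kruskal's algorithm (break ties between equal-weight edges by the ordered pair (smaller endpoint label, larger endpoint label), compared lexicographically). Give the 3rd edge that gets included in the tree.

Sort edges by weight, then run Kruskal:
C-E (1): add. Components now {C,E} {D} {F} {G}
E-F (2): add. Components now {C,E,F} {D} {G}
D-E (4): add. Components now {C,D,E,F} {G}
F-G (7): add. Components now {C,D,E,F,G}
The 3rd edge added is D-E.

D-E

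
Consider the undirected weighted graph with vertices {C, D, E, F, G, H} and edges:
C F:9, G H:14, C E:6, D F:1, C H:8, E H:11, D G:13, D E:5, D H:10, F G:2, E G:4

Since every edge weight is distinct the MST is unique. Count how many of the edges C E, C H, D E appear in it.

2

Sort edges by weight, then run Kruskal:
D F (1): add — endpoints in different components.
F G (2): add — endpoints in different components.
E G (4): add — endpoints in different components.
D E (5): skip — D and E already connected.
C E (6): add — endpoints in different components.
C H (8): add — endpoints in different components.
MST edge set: {D F, F G, E G, C E, C H}.
Of the listed edges, {C E, C H} are in the MST → 2.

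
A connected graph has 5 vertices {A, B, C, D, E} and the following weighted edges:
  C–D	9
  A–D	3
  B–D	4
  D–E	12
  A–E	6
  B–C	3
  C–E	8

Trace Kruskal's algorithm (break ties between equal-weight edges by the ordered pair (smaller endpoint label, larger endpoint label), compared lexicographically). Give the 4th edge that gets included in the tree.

Kruskal: consider edges lightest-first.
A–D (3): add. Components now {A,D} {B} {C} {E}
B–C (3): add. Components now {A,D} {B,C} {E}
B–D (4): add. Components now {A,B,C,D} {E}
A–E (6): add. Components now {A,B,C,D,E}
The 4th edge added is A–E.

A-E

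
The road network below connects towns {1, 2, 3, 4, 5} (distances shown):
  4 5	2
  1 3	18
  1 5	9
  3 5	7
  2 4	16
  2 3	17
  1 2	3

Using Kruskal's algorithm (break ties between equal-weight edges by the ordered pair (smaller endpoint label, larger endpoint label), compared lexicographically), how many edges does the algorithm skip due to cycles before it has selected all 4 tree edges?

Sort edges by weight, then run Kruskal:
4 5 (2): add. Components now {1} {2} {3} {4,5}
1 2 (3): add. Components now {1,2} {3} {4,5}
3 5 (7): add. Components now {1,2} {3,4,5}
1 5 (9): add. Components now {1,2,3,4,5}
Edges rejected before the tree was complete: 0.

0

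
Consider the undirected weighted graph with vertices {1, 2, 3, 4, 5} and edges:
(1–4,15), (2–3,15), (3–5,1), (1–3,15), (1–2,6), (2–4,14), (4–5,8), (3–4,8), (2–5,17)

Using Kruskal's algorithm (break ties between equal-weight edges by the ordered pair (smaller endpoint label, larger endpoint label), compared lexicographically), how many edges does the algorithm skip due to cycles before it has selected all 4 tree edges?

Kruskal: consider edges lightest-first.
3–5 (1): add — endpoints in different components.
1–2 (6): add — endpoints in different components.
3–4 (8): add — endpoints in different components.
4–5 (8): skip — 4 and 5 already connected.
2–4 (14): add — endpoints in different components.
Edges rejected before the tree was complete: 1.

1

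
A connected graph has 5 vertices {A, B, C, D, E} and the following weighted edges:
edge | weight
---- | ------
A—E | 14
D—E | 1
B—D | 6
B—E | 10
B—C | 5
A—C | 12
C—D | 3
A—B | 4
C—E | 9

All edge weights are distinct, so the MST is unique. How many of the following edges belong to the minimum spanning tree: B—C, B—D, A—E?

1

Kruskal: consider edges lightest-first.
D—E (1): add. Components now {A} {B} {C} {D,E}
C—D (3): add. Components now {A} {B} {C,D,E}
A—B (4): add. Components now {A,B} {C,D,E}
B—C (5): add. Components now {A,B,C,D,E}
MST edge set: {D—E, C—D, A—B, B—C}.
Of the listed edges, {B—C} are in the MST → 1.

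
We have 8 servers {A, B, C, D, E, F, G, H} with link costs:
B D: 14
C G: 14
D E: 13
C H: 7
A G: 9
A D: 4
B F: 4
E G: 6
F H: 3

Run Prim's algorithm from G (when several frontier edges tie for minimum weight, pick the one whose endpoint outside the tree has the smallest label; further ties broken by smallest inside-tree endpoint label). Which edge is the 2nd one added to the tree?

Prim, starting at G.
Step 1: frontier [E G 6, A G 9, C G 14] → take E G (6); add E.
Step 2: frontier [D E 13, A G 9, C G 14] → take A G (9); add A.
Step 3: frontier [A D 4, D E 13, C G 14] → take A D (4); add D.
Step 4: frontier [B D 14, C G 14] → take B D (14); add B.
Step 5: frontier [B F 4, C G 14] → take B F (4); add F.
Step 6: frontier [F H 3, C G 14] → take F H (3); add H.
Step 7: frontier [C G 14, C H 7] → take C H (7); add C.
The 2nd edge added is A G.

A-G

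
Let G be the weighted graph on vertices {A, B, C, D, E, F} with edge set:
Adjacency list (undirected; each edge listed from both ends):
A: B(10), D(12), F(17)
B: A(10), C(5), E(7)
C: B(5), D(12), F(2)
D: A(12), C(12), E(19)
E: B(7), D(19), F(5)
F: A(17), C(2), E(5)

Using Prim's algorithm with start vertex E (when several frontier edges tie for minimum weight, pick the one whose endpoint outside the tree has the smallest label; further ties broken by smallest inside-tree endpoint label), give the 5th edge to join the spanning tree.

Grow the tree from E using Prim:
Step 1: frontier [E–F 5, B–E 7, D–E 19] → take E–F (5); add F.
Step 2: frontier [B–E 7, D–E 19, C–F 2, A–F 17] → take C–F (2); add C.
Step 3: frontier [B–C 5, C–D 12, B–E 7, D–E 19, A–F 17] → take B–C (5); add B.
Step 4: frontier [A–B 10, C–D 12, D–E 19, A–F 17] → take A–B (10); add A.
Step 5: frontier [A–D 12, C–D 12, D–E 19] → take A–D (12); add D.
The 5th edge added is A–D.

A-D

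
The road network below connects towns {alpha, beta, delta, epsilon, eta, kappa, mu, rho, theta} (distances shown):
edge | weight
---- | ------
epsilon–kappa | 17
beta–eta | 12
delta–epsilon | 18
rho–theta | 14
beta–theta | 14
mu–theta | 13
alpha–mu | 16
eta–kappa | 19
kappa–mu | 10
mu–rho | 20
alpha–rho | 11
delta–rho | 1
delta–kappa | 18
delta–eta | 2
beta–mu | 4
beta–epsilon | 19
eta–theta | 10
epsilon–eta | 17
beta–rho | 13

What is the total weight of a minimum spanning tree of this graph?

Grow the tree from kappa using Prim:
Step 1: cheapest edge leaving the tree is kappa–mu (10); add mu.
Step 2: cheapest edge leaving the tree is beta–mu (4); add beta.
Step 3: cheapest edge leaving the tree is beta–eta (12); add eta.
Step 4: cheapest edge leaving the tree is delta–eta (2); add delta.
Step 5: cheapest edge leaving the tree is delta–rho (1); add rho.
Step 6: cheapest edge leaving the tree is eta–theta (10); add theta.
Step 7: cheapest edge leaving the tree is alpha–rho (11); add alpha.
Step 8: cheapest edge leaving the tree is epsilon–eta (17); add epsilon.
MST edges: kappa–mu, beta–mu, beta–eta, delta–eta, delta–rho, eta–theta, alpha–rho, epsilon–eta; total weight 10+4+12+2+1+10+11+17 = 67.

67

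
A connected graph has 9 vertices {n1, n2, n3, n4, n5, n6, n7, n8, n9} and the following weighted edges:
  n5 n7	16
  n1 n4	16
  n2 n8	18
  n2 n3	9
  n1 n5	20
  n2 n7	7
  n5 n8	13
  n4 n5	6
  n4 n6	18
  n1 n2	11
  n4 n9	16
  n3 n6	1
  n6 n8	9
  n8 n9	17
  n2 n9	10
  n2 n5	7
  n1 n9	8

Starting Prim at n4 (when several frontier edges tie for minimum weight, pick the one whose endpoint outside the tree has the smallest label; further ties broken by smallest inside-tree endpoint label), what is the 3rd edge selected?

n2-n7

Prim's algorithm from n4:
Step 1: cheapest edge leaving the tree is n4 n5 (6); add n5.
Step 2: cheapest edge leaving the tree is n2 n5 (7); add n2.
Step 3: cheapest edge leaving the tree is n2 n7 (7); add n7.
Step 4: cheapest edge leaving the tree is n2 n3 (9); add n3.
Step 5: cheapest edge leaving the tree is n3 n6 (1); add n6.
Step 6: cheapest edge leaving the tree is n6 n8 (9); add n8.
Step 7: cheapest edge leaving the tree is n2 n9 (10); add n9.
Step 8: cheapest edge leaving the tree is n1 n9 (8); add n1.
The 3rd edge added is n2 n7.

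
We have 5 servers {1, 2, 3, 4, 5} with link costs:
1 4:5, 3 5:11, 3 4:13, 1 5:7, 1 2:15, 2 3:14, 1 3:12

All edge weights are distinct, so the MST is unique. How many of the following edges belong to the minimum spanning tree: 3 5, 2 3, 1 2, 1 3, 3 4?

Kruskal: consider edges lightest-first.
1 4 (5): add — endpoints in different components.
1 5 (7): add — endpoints in different components.
3 5 (11): add — endpoints in different components.
1 3 (12): skip — 1 and 3 already connected.
3 4 (13): skip — 3 and 4 already connected.
2 3 (14): add — endpoints in different components.
MST edge set: {1 4, 1 5, 3 5, 2 3}.
Of the listed edges, {3 5, 2 3} are in the MST → 2.

2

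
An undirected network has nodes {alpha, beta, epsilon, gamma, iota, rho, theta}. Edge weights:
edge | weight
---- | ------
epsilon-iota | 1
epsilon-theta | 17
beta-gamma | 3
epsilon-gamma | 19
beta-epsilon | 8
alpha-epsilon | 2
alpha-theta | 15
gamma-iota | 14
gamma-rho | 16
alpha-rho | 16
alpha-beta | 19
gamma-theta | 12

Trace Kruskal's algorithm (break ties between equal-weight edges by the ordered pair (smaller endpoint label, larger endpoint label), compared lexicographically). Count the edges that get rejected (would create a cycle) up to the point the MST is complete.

Kruskal's algorithm — process edges by increasing weight (ties by edge label):
epsilon-iota (1): add. Components now {theta} {epsilon,iota} {beta} {alpha} {rho} {gamma}
alpha-epsilon (2): add. Components now {theta} {alpha,epsilon,iota} {beta} {rho} {gamma}
beta-gamma (3): add. Components now {theta} {alpha,epsilon,iota} {beta,gamma} {rho}
beta-epsilon (8): add. Components now {theta} {alpha,beta,epsilon,gamma,iota} {rho}
gamma-theta (12): add. Components now {alpha,beta,epsilon,gamma,iota,theta} {rho}
gamma-iota (14): skip — iota and gamma already connected.
alpha-theta (15): skip — theta and alpha already connected.
alpha-rho (16): add. Components now {alpha,beta,epsilon,gamma,iota,rho,theta}
Edges rejected before the tree was complete: 2.

2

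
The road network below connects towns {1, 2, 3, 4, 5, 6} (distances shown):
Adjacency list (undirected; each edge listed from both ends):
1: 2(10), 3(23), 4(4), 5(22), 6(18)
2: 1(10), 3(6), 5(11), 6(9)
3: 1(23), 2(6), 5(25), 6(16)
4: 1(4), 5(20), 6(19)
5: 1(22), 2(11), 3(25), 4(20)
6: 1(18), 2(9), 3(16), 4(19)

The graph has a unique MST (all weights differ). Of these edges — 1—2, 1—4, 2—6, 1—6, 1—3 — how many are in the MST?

3

Sort edges by weight, then run Kruskal:
1—4 (4): add — endpoints in different components.
2—3 (6): add — endpoints in different components.
2—6 (9): add — endpoints in different components.
1—2 (10): add — endpoints in different components.
2—5 (11): add — endpoints in different components.
MST edge set: {1—4, 2—3, 2—6, 1—2, 2—5}.
Of the listed edges, {1—2, 1—4, 2—6} are in the MST → 3.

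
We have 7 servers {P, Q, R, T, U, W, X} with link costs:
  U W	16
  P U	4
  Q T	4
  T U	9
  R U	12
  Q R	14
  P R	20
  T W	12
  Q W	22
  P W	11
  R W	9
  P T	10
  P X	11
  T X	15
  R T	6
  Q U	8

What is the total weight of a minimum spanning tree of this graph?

42

Sort edges by weight, then run Kruskal:
P U (4): add. Components now {Q} {W} {P,U} {X} {R} {T}
Q T (4): add. Components now {Q,T} {W} {P,U} {X} {R}
R T (6): add. Components now {Q,R,T} {W} {P,U} {X}
Q U (8): add. Components now {P,Q,R,T,U} {W} {X}
R W (9): add. Components now {P,Q,R,T,U,W} {X}
T U (9): skip — U and T already connected.
P T (10): skip — T and P already connected.
P W (11): skip — W and P already connected.
P X (11): add. Components now {P,Q,R,T,U,W,X}
MST edges: P U, Q T, R T, Q U, R W, P X; total weight 4+4+6+8+9+11 = 42.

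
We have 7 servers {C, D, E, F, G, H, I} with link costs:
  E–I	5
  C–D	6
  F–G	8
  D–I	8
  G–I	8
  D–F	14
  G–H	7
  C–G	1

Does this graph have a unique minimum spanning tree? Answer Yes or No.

Sort edges by weight, then run Kruskal:
C–G (1): add. Components now {C,G} {D} {E} {F} {H} {I}
E–I (5): add. Components now {C,G} {D} {E,I} {F} {H}
C–D (6): add. Components now {C,D,G} {E,I} {F} {H}
G–H (7): add. Components now {C,D,G,H} {E,I} {F}
D–I (8): add. Components now {C,D,E,G,H,I} {F}
F–G (8): add. Components now {C,D,E,F,G,H,I}
Non-tree edge G–I has weight 8, equal to the heaviest edge on its tree cycle — swapping gives another MST of the same weight. Not unique.

No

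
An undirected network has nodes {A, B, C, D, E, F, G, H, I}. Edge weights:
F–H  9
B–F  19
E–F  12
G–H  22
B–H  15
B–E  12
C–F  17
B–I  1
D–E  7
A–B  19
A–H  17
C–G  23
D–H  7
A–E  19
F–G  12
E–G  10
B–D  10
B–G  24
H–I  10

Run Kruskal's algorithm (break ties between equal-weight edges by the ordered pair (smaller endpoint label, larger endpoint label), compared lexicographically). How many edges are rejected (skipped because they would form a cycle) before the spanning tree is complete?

5

Kruskal's algorithm — process edges by increasing weight (ties by edge label):
B–I (1): add — endpoints in different components.
D–E (7): add — endpoints in different components.
D–H (7): add — endpoints in different components.
F–H (9): add — endpoints in different components.
B–D (10): add — endpoints in different components.
E–G (10): add — endpoints in different components.
H–I (10): skip — H and I already connected.
B–E (12): skip — B and E already connected.
E–F (12): skip — E and F already connected.
F–G (12): skip — F and G already connected.
B–H (15): skip — B and H already connected.
A–H (17): add — endpoints in different components.
C–F (17): add — endpoints in different components.
Edges rejected before the tree was complete: 5.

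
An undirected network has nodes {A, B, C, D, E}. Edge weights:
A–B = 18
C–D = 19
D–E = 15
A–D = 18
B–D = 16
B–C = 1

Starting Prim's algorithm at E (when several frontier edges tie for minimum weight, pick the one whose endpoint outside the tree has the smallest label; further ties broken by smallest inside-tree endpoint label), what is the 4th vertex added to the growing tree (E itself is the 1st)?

C

Prim's algorithm from E:
Step 1: cheapest edge leaving the tree is D–E (15); add D.
Step 2: cheapest edge leaving the tree is B–D (16); add B.
Step 3: cheapest edge leaving the tree is B–C (1); add C.
Step 4: cheapest edge leaving the tree is A–B (18); add A.
Vertex order: E, D, B, C, A. The 4th vertex is C.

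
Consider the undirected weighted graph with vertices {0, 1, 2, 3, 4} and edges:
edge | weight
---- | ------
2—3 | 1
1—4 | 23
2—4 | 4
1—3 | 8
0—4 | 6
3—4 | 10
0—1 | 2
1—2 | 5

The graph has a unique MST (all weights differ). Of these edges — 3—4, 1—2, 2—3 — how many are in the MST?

2

Sort edges by weight, then run Kruskal:
2—3 (1): add. Components now {0} {1} {2,3} {4}
0—1 (2): add. Components now {0,1} {2,3} {4}
2—4 (4): add. Components now {0,1} {2,3,4}
1—2 (5): add. Components now {0,1,2,3,4}
MST edge set: {2—3, 0—1, 2—4, 1—2}.
Of the listed edges, {1—2, 2—3} are in the MST → 2.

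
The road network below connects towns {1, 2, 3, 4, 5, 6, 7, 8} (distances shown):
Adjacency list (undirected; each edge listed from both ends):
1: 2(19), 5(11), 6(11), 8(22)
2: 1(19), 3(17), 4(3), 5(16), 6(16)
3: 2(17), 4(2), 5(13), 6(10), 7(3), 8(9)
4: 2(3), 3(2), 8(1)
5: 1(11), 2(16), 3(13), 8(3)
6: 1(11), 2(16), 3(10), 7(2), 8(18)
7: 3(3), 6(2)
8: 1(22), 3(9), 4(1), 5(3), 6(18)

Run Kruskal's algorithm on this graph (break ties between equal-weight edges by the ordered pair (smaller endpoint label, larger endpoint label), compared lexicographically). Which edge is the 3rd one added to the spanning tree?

Kruskal's algorithm — process edges by increasing weight (ties by edge label):
4-8 (1): add — endpoints in different components.
3-4 (2): add — endpoints in different components.
6-7 (2): add — endpoints in different components.
2-4 (3): add — endpoints in different components.
3-7 (3): add — endpoints in different components.
5-8 (3): add — endpoints in different components.
3-8 (9): skip — 3 and 8 already connected.
3-6 (10): skip — 3 and 6 already connected.
1-5 (11): add — endpoints in different components.
The 3rd edge added is 6-7.

6-7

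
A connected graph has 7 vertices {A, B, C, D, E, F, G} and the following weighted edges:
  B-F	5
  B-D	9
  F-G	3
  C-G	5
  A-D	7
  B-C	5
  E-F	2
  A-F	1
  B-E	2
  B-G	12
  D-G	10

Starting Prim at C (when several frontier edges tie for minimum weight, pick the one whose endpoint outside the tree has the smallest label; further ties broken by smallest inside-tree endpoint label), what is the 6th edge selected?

Prim, starting at C.
Step 1: frontier [B-C 5, C-G 5] → take B-C (5); add B.
Step 2: frontier [B-E 2, B-F 5, B-D 9, B-G 12, C-G 5] → take B-E (2); add E.
Step 3: frontier [B-F 5, B-D 9, B-G 12, C-G 5, E-F 2] → take E-F (2); add F.
Step 4: frontier [B-D 9, B-G 12, C-G 5, A-F 1, F-G 3] → take A-F (1); add A.
Step 5: frontier [A-D 7, B-D 9, B-G 12, C-G 5, F-G 3] → take F-G (3); add G.
Step 6: frontier [A-D 7, B-D 9, D-G 10] → take A-D (7); add D.
The 6th edge added is A-D.

A-D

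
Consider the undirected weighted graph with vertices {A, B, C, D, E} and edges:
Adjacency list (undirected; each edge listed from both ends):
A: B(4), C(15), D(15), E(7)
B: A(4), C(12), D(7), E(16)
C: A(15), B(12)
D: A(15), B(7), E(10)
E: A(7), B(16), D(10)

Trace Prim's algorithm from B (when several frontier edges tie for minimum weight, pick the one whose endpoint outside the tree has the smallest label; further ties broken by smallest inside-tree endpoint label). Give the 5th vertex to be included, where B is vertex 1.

Prim, starting at B.
Step 1: cheapest edge leaving the tree is A–B (4); add A.
Step 2: cheapest edge leaving the tree is B–D (7); add D.
Step 3: cheapest edge leaving the tree is A–E (7); add E.
Step 4: cheapest edge leaving the tree is B–C (12); add C.
Vertex order: B, A, D, E, C. The 5th vertex is C.

C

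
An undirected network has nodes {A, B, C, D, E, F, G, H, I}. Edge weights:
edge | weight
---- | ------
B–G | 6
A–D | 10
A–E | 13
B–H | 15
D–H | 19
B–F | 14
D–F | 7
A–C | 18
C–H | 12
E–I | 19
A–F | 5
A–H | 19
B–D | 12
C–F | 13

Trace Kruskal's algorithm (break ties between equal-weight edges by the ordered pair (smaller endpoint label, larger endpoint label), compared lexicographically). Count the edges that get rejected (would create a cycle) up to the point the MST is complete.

6

Kruskal's algorithm — process edges by increasing weight (ties by edge label):
A–F (5): add — endpoints in different components.
B–G (6): add — endpoints in different components.
D–F (7): add — endpoints in different components.
A–D (10): skip — A and D already connected.
B–D (12): add — endpoints in different components.
C–H (12): add — endpoints in different components.
A–E (13): add — endpoints in different components.
C–F (13): add — endpoints in different components.
B–F (14): skip — B and F already connected.
B–H (15): skip — B and H already connected.
A–C (18): skip — A and C already connected.
A–H (19): skip — A and H already connected.
D–H (19): skip — D and H already connected.
E–I (19): add — endpoints in different components.
Edges rejected before the tree was complete: 6.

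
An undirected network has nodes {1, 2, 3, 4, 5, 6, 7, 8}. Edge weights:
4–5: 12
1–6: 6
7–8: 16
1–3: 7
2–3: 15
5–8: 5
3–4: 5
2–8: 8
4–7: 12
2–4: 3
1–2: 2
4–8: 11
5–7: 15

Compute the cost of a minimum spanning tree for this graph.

Kruskal: consider edges lightest-first.
1–2 (2): add — endpoints in different components.
2–4 (3): add — endpoints in different components.
3–4 (5): add — endpoints in different components.
5–8 (5): add — endpoints in different components.
1–6 (6): add — endpoints in different components.
1–3 (7): skip — 1 and 3 already connected.
2–8 (8): add — endpoints in different components.
4–8 (11): skip — 4 and 8 already connected.
4–5 (12): skip — 4 and 5 already connected.
4–7 (12): add — endpoints in different components.
MST edges: 1–2, 2–4, 3–4, 5–8, 1–6, 2–8, 4–7; total weight 2+3+5+5+6+8+12 = 41.

41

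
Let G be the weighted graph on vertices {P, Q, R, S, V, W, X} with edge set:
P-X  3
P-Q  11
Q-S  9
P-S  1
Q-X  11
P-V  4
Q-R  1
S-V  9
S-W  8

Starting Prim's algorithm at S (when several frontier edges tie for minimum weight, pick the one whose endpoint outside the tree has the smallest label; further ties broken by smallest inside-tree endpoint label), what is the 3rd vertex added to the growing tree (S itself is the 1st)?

Grow the tree from S using Prim:
Step 1: cheapest edge leaving the tree is P-S (1); add P.
Step 2: cheapest edge leaving the tree is P-X (3); add X.
Step 3: cheapest edge leaving the tree is P-V (4); add V.
Step 4: cheapest edge leaving the tree is S-W (8); add W.
Step 5: cheapest edge leaving the tree is Q-S (9); add Q.
Step 6: cheapest edge leaving the tree is Q-R (1); add R.
Vertex order: S, P, X, V, W, Q, R. The 3rd vertex is X.

X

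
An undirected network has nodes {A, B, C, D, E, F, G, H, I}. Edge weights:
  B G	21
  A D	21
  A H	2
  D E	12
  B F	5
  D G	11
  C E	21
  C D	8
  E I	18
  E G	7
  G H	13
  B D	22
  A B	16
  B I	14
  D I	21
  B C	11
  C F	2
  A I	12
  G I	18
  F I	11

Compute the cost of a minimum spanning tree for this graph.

Prim's algorithm from E:
Step 1: cheapest edge leaving the tree is E G (7); add G.
Step 2: cheapest edge leaving the tree is D G (11); add D.
Step 3: cheapest edge leaving the tree is C D (8); add C.
Step 4: cheapest edge leaving the tree is C F (2); add F.
Step 5: cheapest edge leaving the tree is B F (5); add B.
Step 6: cheapest edge leaving the tree is F I (11); add I.
Step 7: cheapest edge leaving the tree is A I (12); add A.
Step 8: cheapest edge leaving the tree is A H (2); add H.
MST edges: E G, D G, C D, C F, B F, F I, A I, A H; total weight 7+11+8+2+5+11+12+2 = 58.

58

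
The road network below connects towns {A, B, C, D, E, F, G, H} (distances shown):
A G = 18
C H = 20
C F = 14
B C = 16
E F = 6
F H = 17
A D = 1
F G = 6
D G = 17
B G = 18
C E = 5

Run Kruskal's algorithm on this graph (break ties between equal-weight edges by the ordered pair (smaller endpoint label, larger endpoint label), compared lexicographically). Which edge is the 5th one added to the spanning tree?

Sort edges by weight, then run Kruskal:
A D (1): add — endpoints in different components.
C E (5): add — endpoints in different components.
E F (6): add — endpoints in different components.
F G (6): add — endpoints in different components.
C F (14): skip — C and F already connected.
B C (16): add — endpoints in different components.
D G (17): add — endpoints in different components.
F H (17): add — endpoints in different components.
The 5th edge added is B C.

B-C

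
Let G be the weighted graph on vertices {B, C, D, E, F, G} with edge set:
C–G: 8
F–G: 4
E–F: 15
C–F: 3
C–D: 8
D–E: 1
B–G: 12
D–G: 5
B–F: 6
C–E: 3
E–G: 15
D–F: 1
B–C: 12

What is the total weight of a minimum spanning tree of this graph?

15

Prim, starting at E.
Step 1: cheapest edge leaving the tree is D–E (1); add D.
Step 2: cheapest edge leaving the tree is D–F (1); add F.
Step 3: cheapest edge leaving the tree is C–E (3); add C.
Step 4: cheapest edge leaving the tree is F–G (4); add G.
Step 5: cheapest edge leaving the tree is B–F (6); add B.
MST edges: D–E, D–F, C–E, F–G, B–F; total weight 1+1+3+4+6 = 15.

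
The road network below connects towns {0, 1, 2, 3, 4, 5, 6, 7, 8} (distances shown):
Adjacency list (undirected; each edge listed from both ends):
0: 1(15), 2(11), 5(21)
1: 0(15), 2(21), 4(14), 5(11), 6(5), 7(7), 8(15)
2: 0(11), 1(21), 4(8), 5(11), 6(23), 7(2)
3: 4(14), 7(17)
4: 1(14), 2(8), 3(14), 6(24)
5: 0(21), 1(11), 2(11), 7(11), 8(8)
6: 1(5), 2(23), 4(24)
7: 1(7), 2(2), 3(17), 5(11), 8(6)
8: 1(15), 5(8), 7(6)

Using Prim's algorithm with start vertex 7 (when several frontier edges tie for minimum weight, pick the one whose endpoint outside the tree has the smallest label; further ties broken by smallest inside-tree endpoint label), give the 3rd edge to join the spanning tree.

1-7

Grow the tree from 7 using Prim:
Step 1: cheapest edge leaving the tree is 2—7 (2); add 2.
Step 2: cheapest edge leaving the tree is 7—8 (6); add 8.
Step 3: cheapest edge leaving the tree is 1—7 (7); add 1.
Step 4: cheapest edge leaving the tree is 1—6 (5); add 6.
Step 5: cheapest edge leaving the tree is 2—4 (8); add 4.
Step 6: cheapest edge leaving the tree is 5—8 (8); add 5.
Step 7: cheapest edge leaving the tree is 0—2 (11); add 0.
Step 8: cheapest edge leaving the tree is 3—4 (14); add 3.
The 3rd edge added is 1—7.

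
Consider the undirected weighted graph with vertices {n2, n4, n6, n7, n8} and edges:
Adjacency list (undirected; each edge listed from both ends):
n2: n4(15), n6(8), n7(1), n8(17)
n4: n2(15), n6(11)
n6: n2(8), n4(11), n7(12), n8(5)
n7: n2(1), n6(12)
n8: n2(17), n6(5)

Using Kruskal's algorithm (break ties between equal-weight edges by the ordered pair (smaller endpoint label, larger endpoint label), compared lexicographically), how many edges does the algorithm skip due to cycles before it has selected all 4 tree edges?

0

Sort edges by weight, then run Kruskal:
n2–n7 (1): add — endpoints in different components.
n6–n8 (5): add — endpoints in different components.
n2–n6 (8): add — endpoints in different components.
n4–n6 (11): add — endpoints in different components.
Edges rejected before the tree was complete: 0.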